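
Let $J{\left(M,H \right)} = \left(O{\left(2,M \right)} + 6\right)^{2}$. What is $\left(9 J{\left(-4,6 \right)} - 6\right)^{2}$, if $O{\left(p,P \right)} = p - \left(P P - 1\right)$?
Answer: $189225$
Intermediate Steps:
$O{\left(p,P \right)} = 1 + p - P^{2}$ ($O{\left(p,P \right)} = p - \left(P^{2} - 1\right) = p - \left(-1 + P^{2}\right) = 1 + p - P^{2}$)
$J{\left(M,H \right)} = \left(9 - M^{2}\right)^{2}$ ($J{\left(M,H \right)} = \left(\left(1 + 2 - M^{2}\right) + 6\right)^{2} = \left(\left(3 - M^{2}\right) + 6\right)^{2} = \left(9 - M^{2}\right)^{2}$)
$\left(9 J{\left(-4,6 \right)} - 6\right)^{2} = \left(9 \left(9 - \left(-4\right)^{2}\right)^{2} - 6\right)^{2} = \left(9 \left(9 - 16\right)^{2} - 6\right)^{2} = \left(9 \left(-7\right)^{2} - 6\right)^{2} = \left(9 \cdot 49 - 6\right)^{2} = \left(441 - 6\right)^{2} = 435^{2} = 189225$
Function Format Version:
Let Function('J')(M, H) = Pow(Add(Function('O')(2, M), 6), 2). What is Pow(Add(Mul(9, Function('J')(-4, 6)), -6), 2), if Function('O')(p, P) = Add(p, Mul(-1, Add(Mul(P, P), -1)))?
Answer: 189225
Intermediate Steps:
Function('O')(p, P) = Add(1, p, Mul(-1, Pow(P, 2))) (Function('O')(p, P) = Add(p, Mul(-1, Add(Pow(P, 2), -1))) = Add(p, Mul(-1, Add(-1, Pow(P, 2)))) = Add(p, Add(1, Mul(-1, Pow(P, 2)))) = Add(1, p, Mul(-1, Pow(P, 2))))
Function('J')(M, H) = Pow(Add(9, Mul(-1, Pow(M, 2))), 2) (Function('J')(M, H) = Pow(Add(Add(1, 2, Mul(-1, Pow(M, 2))), 6), 2) = Pow(Add(Add(3, Mul(-1, Pow(M, 2))), 6), 2) = Pow(Add(9, Mul(-1, Pow(M, 2))), 2))
Pow(Add(Mul(9, Function('J')(-4, 6)), -6), 2) = Pow(Add(Mul(9, Pow(Add(9, Mul(-1, Pow(-4, 2))), 2)), -6), 2) = Pow(Add(Mul(9, Pow(Add(9, Mul(-1, 16)), 2)), -6), 2) = Pow(Add(Mul(9, Pow(Add(9, -16), 2)), -6), 2) = Pow(Add(Mul(9, Pow(-7, 2)), -6), 2) = Pow(Add(Mul(9, 49), -6), 2) = Pow(Add(441, -6), 2) = Pow(435, 2) = 189225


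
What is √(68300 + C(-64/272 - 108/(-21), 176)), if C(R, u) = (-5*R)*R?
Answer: 6*√26819195/119 ≈ 261.11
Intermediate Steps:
C(R, u) = -5*R²
√(68300 + C(-64/272 - 108/(-21), 176)) = √(68300 - 5*(-64/272 - 108/(-21))²) = √(68300 - 5*(-64*1/272 - 108*(-1/21))²) = √(68300 - 5*(-4/17 + 36/7)²) = √(68300 - 5*(584/119)²) = √(68300 - 5*341056/14161) = √(68300 - 1705280/14161) = √(965491020/14161) = 6*√26819195/119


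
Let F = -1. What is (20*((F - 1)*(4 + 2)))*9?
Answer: -2160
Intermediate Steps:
(20*((F - 1)*(4 + 2)))*9 = (20*((-1 - 1)*(4 + 2)))*9 = (20*(-2*6))*9 = (20*(-12))*9 = -240*9 = -2160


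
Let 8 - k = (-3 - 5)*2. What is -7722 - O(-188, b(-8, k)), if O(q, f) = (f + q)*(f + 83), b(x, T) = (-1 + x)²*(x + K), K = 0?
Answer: -480062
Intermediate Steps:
k = 24 (k = 8 - (-3 - 5)*2 = 8 - (-8)*2 = 8 - 1*(-16) = 8 + 16 = 24)
b(x, T) = x*(-1 + x)² (b(x, T) = (-1 + x)²*(x + 0) = (-1 + x)²*x = x*(-1 + x)²)
O(q, f) = (83 + f)*(f + q) (O(q, f) = (f + q)*(83 + f) = (83 + f)*(f + q))
-7722 - O(-188, b(-8, k)) = -7722 - ((-8*(-1 - 8)²)² + 83*(-8*(-1 - 8)²) + 83*(-188) - 8*(-1 - 8)²*(-188)) = -7722 - ((-8*(-9)²)² + 83*(-8*(-9)²) - 15604 - 8*(-9)²*(-188)) = -7722 - ((-8*81)² + 83*(-8*81) - 15604 - 8*81*(-188)) = -7722 - ((-648)² + 83*(-648) - 15604 - 648*(-188)) = -7722 - (419904 - 53784 - 15604 + 121824) = -7722 - 1*472340 = -7722 - 472340 = -480062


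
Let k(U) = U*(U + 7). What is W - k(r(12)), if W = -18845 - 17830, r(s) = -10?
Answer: -36705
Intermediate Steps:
k(U) = U*(7 + U)
W = -36675
W - k(r(12)) = -36675 - (-10)*(7 - 10) = -36675 - (-10)*(-3) = -36675 - 1*30 = -36675 - 30 = -36705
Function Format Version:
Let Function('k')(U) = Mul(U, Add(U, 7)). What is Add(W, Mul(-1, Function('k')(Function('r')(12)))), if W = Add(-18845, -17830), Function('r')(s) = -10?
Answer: -36705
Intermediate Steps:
Function('k')(U) = Mul(U, Add(7, U))
W = -36675
Add(W, Mul(-1, Function('k')(Function('r')(12)))) = Add(-36675, Mul(-1, Mul(-10, Add(7, -10)))) = Add(-36675, Mul(-1, Mul(-10, -3))) = Add(-36675, Mul(-1, 30)) = Add(-36675, -30) = -36705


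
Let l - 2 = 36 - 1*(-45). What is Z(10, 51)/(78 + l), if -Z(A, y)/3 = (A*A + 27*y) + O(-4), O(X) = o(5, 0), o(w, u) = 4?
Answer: -4443/161 ≈ -27.596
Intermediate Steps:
O(X) = 4
Z(A, y) = -12 - 81*y - 3*A**2 (Z(A, y) = -3*((A*A + 27*y) + 4) = -3*((A**2 + 27*y) + 4) = -3*(4 + A**2 + 27*y) = -12 - 81*y - 3*A**2)
l = 83 (l = 2 + (36 - 1*(-45)) = 2 + (36 + 45) = 2 + 81 = 83)
Z(10, 51)/(78 + l) = (-12 - 81*51 - 3*10**2)/(78 + 83) = (-12 - 4131 - 3*100)/161 = (-12 - 4131 - 300)*(1/161) = -4443*1/161 = -4443/161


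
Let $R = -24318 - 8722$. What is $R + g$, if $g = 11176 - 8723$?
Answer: $-30587$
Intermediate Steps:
$g = 2453$
$R = -33040$
$R + g = -33040 + 2453 = -30587$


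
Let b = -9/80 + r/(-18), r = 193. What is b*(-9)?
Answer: 7801/80 ≈ 97.512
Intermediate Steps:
b = -7801/720 (b = -9/80 + 193/(-18) = -9*1/80 + 193*(-1/18) = -9/80 - 193/18 = -7801/720 ≈ -10.835)
b*(-9) = -7801/720*(-9) = 7801/80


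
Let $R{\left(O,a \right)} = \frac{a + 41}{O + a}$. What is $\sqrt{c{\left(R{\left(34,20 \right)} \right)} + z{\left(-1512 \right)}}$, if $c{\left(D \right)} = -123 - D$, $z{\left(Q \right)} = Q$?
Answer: $\frac{i \sqrt{530106}}{18} \approx 40.449 i$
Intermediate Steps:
$R{\left(O,a \right)} = \frac{41 + a}{O + a}$
$\sqrt{c{\left(R{\left(34,20 \right)} \right)} + z{\left(-1512 \right)}} = \sqrt{\left(-123 - \frac{41 + 20}{34 + 20}\right) - 1512} = \sqrt{\left(-123 - \frac{1}{54} \cdot 61\right) - 1512} = \sqrt{\left(-123 - \frac{61}{54}\right) - 1512} = \sqrt{- \frac{6703}{54} - 1512} = \sqrt{- \frac{88351}{54}} = \frac{i \sqrt{530106}}{18}$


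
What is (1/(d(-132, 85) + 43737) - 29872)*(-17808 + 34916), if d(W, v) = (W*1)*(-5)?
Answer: -22689094646764/44397 ≈ -5.1105e+8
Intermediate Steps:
d(W, v) = -5*W (d(W, v) = W*(-5) = -5*W)
(1/(d(-132, 85) + 43737) - 29872)*(-17808 + 34916) = (1/(-5*(-132) + 43737) - 29872)*(-17808 + 34916) = (1/(660 + 43737) - 29872)*17108 = (1/44397 - 29872)*17108 = -1326227183/44397*17108 = -22689094646764/44397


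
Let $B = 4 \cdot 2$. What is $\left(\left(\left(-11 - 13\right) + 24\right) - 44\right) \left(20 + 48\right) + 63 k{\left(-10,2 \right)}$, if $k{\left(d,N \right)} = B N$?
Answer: $-1984$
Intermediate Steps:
$B = 8$
$k{\left(d,N \right)} = 8 N$
$\left(\left(\left(-11 - 13\right) + 24\right) - 44\right) \left(20 + 48\right) + 63 k{\left(-10,2 \right)} = \left(\left(\left(-11 - 13\right) + 24\right) - 44\right) \left(20 + 48\right) + 63 \cdot 8 \cdot 2 = \left(\left(-24 + 24\right) - 44\right) 68 + 63 \cdot 16 = \left(0 - 44\right) 68 + 1008 = \left(-44\right) 68 + 1008 = -2992 + 1008 = -1984$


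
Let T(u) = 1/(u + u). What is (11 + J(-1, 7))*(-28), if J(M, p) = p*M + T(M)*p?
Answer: -14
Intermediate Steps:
T(u) = 1/(2*u)
J(M, p) = M*p + p/(2*M) (J(M, p) = p*M + (1/(2*M))*p = M*p + p/(2*M))
(11 + J(-1, 7))*(-28) = (11 + (-1*7 + (½)*7/(-1)))*(-28) = (11 + (-7 + (½)*7*(-1)))*(-28) = (11 + (-7 - 7/2))*(-28) = (11 - 21/2)*(-28) = (½)*(-28) = -14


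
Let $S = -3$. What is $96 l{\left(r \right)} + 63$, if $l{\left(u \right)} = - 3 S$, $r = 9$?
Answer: $927$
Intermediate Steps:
$l{\left(u \right)} = 9$ ($l{\left(u \right)} = \left(-3\right) \left(-3\right) = 9$)
$96 l{\left(r \right)} + 63 = 96 \cdot 9 + 63 = 864 + 63 = 927$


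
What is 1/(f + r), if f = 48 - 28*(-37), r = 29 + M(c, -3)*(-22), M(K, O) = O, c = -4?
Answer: 1/1179 ≈ 0.00084818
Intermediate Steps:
r = 95 (r = 29 - 3*(-22) = 29 + 66 = 95)
f = 1084 (f = 48 + 1036 = 1084)
1/(f + r) = 1/(1084 + 95) = 1/1179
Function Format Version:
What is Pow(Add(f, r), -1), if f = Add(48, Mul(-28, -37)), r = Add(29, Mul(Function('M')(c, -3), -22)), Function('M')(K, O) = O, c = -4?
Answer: Rational(1, 1179) ≈ 0.00084818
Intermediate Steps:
r = 95 (r = Add(29, Mul(-3, -22)) = Add(29, 66) = 95)
f = 1084 (f = Add(48, 1036) = 1084)
Pow(Add(f, r), -1) = Pow(Add(1084, 95), -1) = Pow(1179, -1) = Rational(1, 1179)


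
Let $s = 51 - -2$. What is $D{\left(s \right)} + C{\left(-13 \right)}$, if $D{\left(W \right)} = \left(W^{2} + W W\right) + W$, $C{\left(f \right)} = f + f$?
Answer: $5645$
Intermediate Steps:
$C{\left(f \right)} = 2 f$
$s = 53$ ($s = 51 + 2 = 53$)
$D{\left(W \right)} = W + 2 W^{2}$ ($D{\left(W \right)} = \left(W^{2} + W^{2}\right) + W = 2 W^{2} + W = W + 2 W^{2}$)
$D{\left(s \right)} + C{\left(-13 \right)} = 53 \left(1 + 2 \cdot 53\right) + 2 \left(-13\right) = 53 \left(1 + 106\right) - 26 = 53 \cdot 107 - 26 = 5671 - 26 = 5645$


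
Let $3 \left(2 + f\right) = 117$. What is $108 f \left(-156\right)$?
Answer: $-623376$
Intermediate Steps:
$f = 37$ ($f = -2 + \frac{1}{3} \cdot 117 = -2 + 39 = 37$)
$108 f \left(-156\right) = 108 \cdot 37 \left(-156\right) = 3996 \left(-156\right) = -623376$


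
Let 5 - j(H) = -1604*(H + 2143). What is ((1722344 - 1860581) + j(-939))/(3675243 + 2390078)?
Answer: 1792984/6065321 ≈ 0.29561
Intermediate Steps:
j(H) = 3437377 + 1604*H (j(H) = 5 - (-1604)*(H + 2143) = 5 - (-1604)*(2143 + H) = 5 - (-3437372 - 1604*H) = 5 + (3437372 + 1604*H) = 3437377 + 1604*H)
((1722344 - 1860581) + j(-939))/(3675243 + 2390078) = ((1722344 - 1860581) + (3437377 + 1604*(-939)))/(3675243 + 2390078) = (-138237 + (3437377 - 1506156))/6065321 = (-138237 + 1931221)*(1/6065321) = 1792984*(1/6065321) = 1792984/6065321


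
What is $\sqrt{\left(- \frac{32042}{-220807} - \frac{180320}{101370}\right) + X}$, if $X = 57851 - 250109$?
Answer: $\frac{2 i \sqrt{240808984745693558657307}}{2238320559} \approx 438.47 i$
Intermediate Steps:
$X = -192258$ ($X = 57851 - 250109 = -192258$)
$\sqrt{\left(- \frac{32042}{-220807} - \frac{180320}{101370}\right) + X} = \sqrt{\left(- \frac{32042}{-220807} - \frac{180320}{101370}\right) - 192258} = \sqrt{\left(\left(-32042\right) \left(- \frac{1}{220807}\right) - \frac{18032}{10137}\right) - 192258} = \sqrt{\left(\frac{32042}{220807} - \frac{18032}{10137}\right) - 192258} = \sqrt{- \frac{3656782070}{2238320559} - 192258} = \sqrt{- \frac{430338690814292}{2238320559}} = \frac{2 i \sqrt{240808984745693558657307}}{2238320559}$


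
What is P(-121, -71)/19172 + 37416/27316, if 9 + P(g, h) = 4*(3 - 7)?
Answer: 179164163/130925588 ≈ 1.3684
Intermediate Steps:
P(g, h) = -25 (P(g, h) = -9 + 4*(3 - 7) = -9 + 4*(-4) = -9 - 16 = -25)
P(-121, -71)/19172 + 37416/27316 = -25/19172 + 37416/27316 = -25*1/19172 + 37416*(1/27316) = -25/19172 + 9354/6829 = 179164163/130925588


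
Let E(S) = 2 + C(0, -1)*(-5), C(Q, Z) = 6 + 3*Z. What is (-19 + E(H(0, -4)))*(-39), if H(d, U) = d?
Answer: 1248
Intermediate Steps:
E(S) = -13 (E(S) = 2 + (6 + 3*(-1))*(-5) = 2 + (6 - 3)*(-5) = 2 + 3*(-5) = 2 - 15 = -13)
(-19 + E(H(0, -4)))*(-39) = (-19 - 13)*(-39) = -32*(-39) = 1248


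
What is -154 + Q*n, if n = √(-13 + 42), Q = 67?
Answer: -154 + 67*√29 ≈ 206.81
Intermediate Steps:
n = √29 ≈ 5.3852
-154 + Q*n = -154 + 67*√29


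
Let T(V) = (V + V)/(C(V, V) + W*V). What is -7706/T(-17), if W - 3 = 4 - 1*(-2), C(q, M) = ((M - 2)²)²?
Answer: 501537304/17 ≈ 2.9502e+7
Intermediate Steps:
C(q, M) = (-2 + M)⁴ (C(q, M) = ((-2 + M)²)² = (-2 + M)⁴)
W = 9 (W = 3 + (4 - 1*(-2)) = 3 + (4 + 2) = 3 + 6 = 9)
T(V) = 2*V/((-2 + V)⁴ + 9*V) (T(V) = (V + V)/((-2 + V)⁴ + 9*V) = (2*V)/((-2 + V)⁴ + 9*V) = 2*V/((-2 + V)⁴ + 9*V))
-7706/T(-17) = -(34677 - 3853*(-2 - 17)⁴/17) = -7706/(2*(-17)/((-19)⁴ - 153)) = -7706/(2*(-17)/(130321 - 153)) = -7706/(2*(-17)/130168) = -7706/(2*(-17)*(1/130168)) = -7706/(-17/65084) = -7706*(-65084/17) = 501537304/17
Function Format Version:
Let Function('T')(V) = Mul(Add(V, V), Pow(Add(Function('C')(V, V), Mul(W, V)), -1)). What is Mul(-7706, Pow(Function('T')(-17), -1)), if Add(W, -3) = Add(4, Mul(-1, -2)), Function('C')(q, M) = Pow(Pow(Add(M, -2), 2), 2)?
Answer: Rational(501537304, 17) ≈ 2.9502e+7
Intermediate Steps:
Function('C')(q, M) = Pow(Add(-2, M), 4) (Function('C')(q, M) = Pow(Pow(Add(-2, M), 2), 2) = Pow(Add(-2, M), 4))
W = 9 (W = Add(3, Add(4, Mul(-1, -2))) = Add(3, Add(4, 2)) = Add(3, 6) = 9)
Function('T')(V) = Mul(2, V, Pow(Add(Pow(Add(-2, V), 4), Mul(9, V)), -1)) (Function('T')(V) = Mul(Add(V, V), Pow(Add(Pow(Add(-2, V), 4), Mul(9, V)), -1)) = Mul(Mul(2, V), Pow(Add(Pow(Add(-2, V), 4), Mul(9, V)), -1)) = Mul(2, V, Pow(Add(Pow(Add(-2, V), 4), Mul(9, V)), -1)))
Mul(-7706, Pow(Function('T')(-17), -1)) = Mul(-7706, Pow(Mul(2, -17, Pow(Add(Pow(Add(-2, -17), 4), Mul(9, -17)), -1)), -1)) = Mul(-7706, Pow(Mul(2, -17, Pow(Add(Pow(-19, 4), -153), -1)), -1)) = Mul(-7706, Pow(Mul(2, -17, Pow(Add(130321, -153), -1)), -1)) = Mul(-7706, Pow(Mul(2, -17, Pow(130168, -1)), -1)) = Mul(-7706, Pow(Mul(2, -17, Rational(1, 130168)), -1)) = Mul(-7706, Pow(Rational(-17, 65084), -1)) = Mul(-7706, Rational(-65084, 17)) = Rational(501537304, 17)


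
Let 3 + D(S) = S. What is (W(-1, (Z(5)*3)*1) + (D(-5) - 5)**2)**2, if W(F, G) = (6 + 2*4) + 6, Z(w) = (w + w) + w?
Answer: 35721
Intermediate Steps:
Z(w) = 3*w (Z(w) = 2*w + w = 3*w)
D(S) = -3 + S
W(F, G) = 20 (W(F, G) = (6 + 8) + 6 = 14 + 6 = 20)
(W(-1, (Z(5)*3)*1) + (D(-5) - 5)**2)**2 = (20 + ((-3 - 5) - 5)**2)**2 = (20 + (-8 - 5)**2)**2 = (20 + (-13)**2)**2 = (20 + 169)**2 = 189**2 = 35721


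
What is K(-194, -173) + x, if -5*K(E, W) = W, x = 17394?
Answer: 87143/5 ≈ 17429.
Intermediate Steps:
K(E, W) = -W/5
K(-194, -173) + x = -1/5*(-173) + 17394 = 173/5 + 17394 = 87143/5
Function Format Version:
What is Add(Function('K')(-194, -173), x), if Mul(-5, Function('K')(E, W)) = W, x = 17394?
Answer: Rational(87143, 5) ≈ 17429.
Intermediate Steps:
Function('K')(E, W) = Mul(Rational(-1, 5), W)
Add(Function('K')(-194, -173), x) = Add(Mul(Rational(-1, 5), -173), 17394) = Add(Rational(173, 5), 17394) = Rational(87143, 5)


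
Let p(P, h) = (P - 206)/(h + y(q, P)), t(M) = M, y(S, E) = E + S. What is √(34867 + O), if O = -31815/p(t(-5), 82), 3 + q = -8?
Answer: √1995369397/211 ≈ 211.70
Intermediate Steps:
q = -11 (q = -3 - 8 = -11)
p(P, h) = (-206 + P)/(-11 + P + h) (p(P, h) = (P - 206)/(h + (P - 11)) = (-206 + P)/(h + (-11 + P)) = (-206 + P)/(-11 + P + h))
O = 2099790/211 (O = -31815*(-11 - 5 + 82)/(-206 - 5) = -31815/(-211/66) = -31815*(-66/211) = 2099790/211 ≈ 9951.6)
√(34867 + O) = √(34867 + 2099790/211) = √(9456727/211) = √1995369397/211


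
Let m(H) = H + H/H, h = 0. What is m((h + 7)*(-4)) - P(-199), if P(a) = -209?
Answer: 182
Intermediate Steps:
m(H) = 1 + H (m(H) = H + 1 = 1 + H)
m((h + 7)*(-4)) - P(-199) = (1 + (0 + 7)*(-4)) - 1*(-209) = (1 + 7*(-4)) + 209 = (1 - 28) + 209 = -27 + 209 = 182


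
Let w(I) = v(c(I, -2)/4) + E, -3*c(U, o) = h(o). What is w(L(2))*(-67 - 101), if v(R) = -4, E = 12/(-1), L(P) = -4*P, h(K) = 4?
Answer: 2688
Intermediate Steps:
c(U, o) = -4/3 (c(U, o) = -⅓*4 = -4/3)
E = -12 (E = 12*(-1) = -12)
w(I) = -16 (w(I) = -4 - 12 = -16)
w(L(2))*(-67 - 101) = -16*(-67 - 101) = -16*(-168) = 2688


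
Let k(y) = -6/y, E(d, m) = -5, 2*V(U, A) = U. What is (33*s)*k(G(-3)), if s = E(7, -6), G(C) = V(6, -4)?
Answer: 330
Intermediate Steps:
V(U, A) = U/2
G(C) = 3 (G(C) = (½)*6 = 3)
s = -5
(33*s)*k(G(-3)) = (33*(-5))*(-6/3) = -(-990)/3 = -165*(-2) = 330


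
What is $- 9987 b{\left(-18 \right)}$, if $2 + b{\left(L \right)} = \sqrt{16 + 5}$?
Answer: $19974 - 9987 \sqrt{21} \approx -25792.0$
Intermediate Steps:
$b{\left(L \right)} = -2 + \sqrt{21}$ ($b{\left(L \right)} = -2 + \sqrt{16 + 5} = -2 + \sqrt{21}$)
$- 9987 b{\left(-18 \right)} = - 9987 \left(-2 + \sqrt{21}\right) = 19974 - 9987 \sqrt{21}$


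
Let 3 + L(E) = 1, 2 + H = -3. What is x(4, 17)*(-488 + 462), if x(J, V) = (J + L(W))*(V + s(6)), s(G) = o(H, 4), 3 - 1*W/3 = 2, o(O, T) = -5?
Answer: -624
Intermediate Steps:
H = -5 (H = -2 - 3 = -5)
W = 3 (W = 9 - 3*2 = 9 - 6 = 3)
L(E) = -2 (L(E) = -3 + 1 = -2)
s(G) = -5
x(J, V) = (-5 + V)*(-2 + J) (x(J, V) = (J - 2)*(V - 5) = (-2 + J)*(-5 + V) = (-5 + V)*(-2 + J))
x(4, 17)*(-488 + 462) = (10 - 5*4 - 2*17 + 4*17)*(-488 + 462) = (10 - 20 - 34 + 68)*(-26) = 24*(-26) = -624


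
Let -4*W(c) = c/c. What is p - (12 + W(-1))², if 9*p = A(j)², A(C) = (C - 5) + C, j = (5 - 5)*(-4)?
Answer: -19481/144 ≈ -135.28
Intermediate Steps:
W(c) = -¼ (W(c) = -c/(4*c) = -¼*1 = -¼)
j = 0 (j = 0*(-4) = 0)
A(C) = -5 + 2*C (A(C) = (-5 + C) + C = -5 + 2*C)
p = 25/9 (p = (-5 + 2*0)²/9 = (-5 + 0)²/9 = (⅑)*(-5)² = (⅑)*25 = 25/9 ≈ 2.7778)
p - (12 + W(-1))² = 25/9 - (12 - ¼)² = 25/9 - (47/4)² = 25/9 - 1*2209/16 = 25/9 - 2209/16 = -19481/144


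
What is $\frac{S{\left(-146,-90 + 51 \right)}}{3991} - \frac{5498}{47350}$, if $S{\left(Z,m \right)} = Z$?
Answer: $- \frac{14427809}{94486925} \approx -0.1527$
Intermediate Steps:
$\frac{S{\left(-146,-90 + 51 \right)}}{3991} - \frac{5498}{47350} = - \frac{146}{3991} - \frac{5498}{47350} = \left(-146\right) \frac{1}{3991} - \frac{2749}{23675} = - \frac{146}{3991} - \frac{2749}{23675} = - \frac{14427809}{94486925}$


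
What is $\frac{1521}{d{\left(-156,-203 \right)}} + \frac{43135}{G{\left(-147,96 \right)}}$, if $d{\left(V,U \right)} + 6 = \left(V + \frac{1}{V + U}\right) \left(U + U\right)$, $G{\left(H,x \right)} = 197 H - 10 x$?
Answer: $- \frac{964375070419}{680234674044} \approx -1.4177$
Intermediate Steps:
$G{\left(H,x \right)} = - 10 x + 197 H$
$d{\left(V,U \right)} = -6 + 2 U \left(V + \frac{1}{U + V}\right)$ ($d{\left(V,U \right)} = -6 + \left(V + \frac{1}{V + U}\right) \left(U + U\right) = -6 + \left(V + \frac{1}{U + V}\right) 2 U = -6 + 2 U \left(V + \frac{1}{U + V}\right)$)
$\frac{1521}{d{\left(-156,-203 \right)}} + \frac{43135}{G{\left(-147,96 \right)}} = \frac{1521}{2 \frac{1}{-203 - 156} \left(\left(-3\right) \left(-156\right) - -406 - 203 \left(-156\right)^{2} - 156 \left(-203\right)^{2}\right)} + \frac{43135}{\left(-10\right) 96 + 197 \left(-147\right)} = \frac{1521}{2 \frac{1}{-359} \left(468 + 406 - 4940208 - 6428604\right)} + \frac{43135}{-960 - 28959} = \frac{1521}{2 \left(- \frac{1}{359}\right) \left(468 + 406 - 4940208 - 6428604\right)} + \frac{43135}{-29919} = \frac{1521}{2 \left(- \frac{1}{359}\right) \left(-11367938\right)} + 43135 \left(- \frac{1}{29919}\right) = \frac{1521}{\frac{22735876}{359}} - \frac{43135}{29919} = 1521 \cdot \frac{359}{22735876} - \frac{43135}{29919} = \frac{546039}{22735876} - \frac{43135}{29919} = - \frac{964375070419}{680234674044}$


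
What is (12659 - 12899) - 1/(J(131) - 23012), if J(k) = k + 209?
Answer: -5441279/22672 ≈ -240.00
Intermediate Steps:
J(k) = 209 + k
(12659 - 12899) - 1/(J(131) - 23012) = (12659 - 12899) - 1/((209 + 131) - 23012) = -240 - 1/(340 - 23012) = -240 - 1/(-22672) = -240 - 1*(-1/22672) = -240 + 1/22672 = -5441279/22672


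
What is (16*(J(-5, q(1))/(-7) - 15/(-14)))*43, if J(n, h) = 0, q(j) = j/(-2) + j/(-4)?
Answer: 5160/7 ≈ 737.14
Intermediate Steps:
q(j) = -3*j/4 (q(j) = j*(-1/2) + j*(-1/4) = -j/2 - j/4 = -3*j/4)
(16*(J(-5, q(1))/(-7) - 15/(-14)))*43 = (16*(0/(-7) - 15/(-14)))*43 = (16*(0*(-1/7) - 15*(-1/14)))*43 = (16*(0 + 15/14))*43 = (16*(15/14))*43 = (120/7)*43 = 5160/7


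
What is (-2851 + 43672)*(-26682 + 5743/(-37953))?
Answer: -13779369244223/12651 ≈ -1.0892e+9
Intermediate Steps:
(-2851 + 43672)*(-26682 + 5743/(-37953)) = 40821*(-26682 + 5743*(-1/37953)) = 40821*(-26682 - 5743/37953) = 40821*(-1012667689/37953) = -13779369244223/12651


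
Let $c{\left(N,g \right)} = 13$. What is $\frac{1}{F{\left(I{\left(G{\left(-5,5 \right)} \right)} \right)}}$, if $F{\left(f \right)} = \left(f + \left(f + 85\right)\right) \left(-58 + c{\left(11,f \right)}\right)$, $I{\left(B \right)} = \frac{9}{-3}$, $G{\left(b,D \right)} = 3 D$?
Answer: $- \frac{1}{3555} \approx -0.00028129$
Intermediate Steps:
$I{\left(B \right)} = -3$ ($I{\left(B \right)} = 9 \left(- \frac{1}{3}\right) = -3$)
$F{\left(f \right)} = -3825 - 90 f$ ($F{\left(f \right)} = \left(f + \left(f + 85\right)\right) \left(-58 + 13\right) = \left(f + \left(85 + f\right)\right) \left(-45\right) = \left(85 + 2 f\right) \left(-45\right) = -3825 - 90 f$)
$\frac{1}{F{\left(I{\left(G{\left(-5,5 \right)} \right)} \right)}} = \frac{1}{-3825 - -270} = \frac{1}{-3825 + 270} = \frac{1}{-3555} = - \frac{1}{3555}$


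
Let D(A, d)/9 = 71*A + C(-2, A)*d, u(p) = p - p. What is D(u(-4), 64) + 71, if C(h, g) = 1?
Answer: 647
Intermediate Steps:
u(p) = 0
D(A, d) = 9*d + 639*A (D(A, d) = 9*(71*A + 1*d) = 9*(71*A + d) = 9*(d + 71*A) = 9*d + 639*A)
D(u(-4), 64) + 71 = (9*64 + 639*0) + 71 = (576 + 0) + 71 = 576 + 71 = 647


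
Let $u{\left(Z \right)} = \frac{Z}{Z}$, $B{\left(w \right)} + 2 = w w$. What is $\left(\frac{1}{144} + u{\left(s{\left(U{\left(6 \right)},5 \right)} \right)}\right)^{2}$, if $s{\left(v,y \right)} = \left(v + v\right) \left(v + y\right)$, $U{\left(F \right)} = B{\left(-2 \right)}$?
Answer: $\frac{21025}{20736} \approx 1.0139$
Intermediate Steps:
$B{\left(w \right)} = -2 + w^{2}$ ($B{\left(w \right)} = -2 + w w = -2 + w^{2}$)
$U{\left(F \right)} = 2$ ($U{\left(F \right)} = -2 + \left(-2\right)^{2} = -2 + 4 = 2$)
$s{\left(v,y \right)} = 2 v \left(v + y\right)$
$u{\left(Z \right)} = 1$
$\left(\frac{1}{144} + u{\left(s{\left(U{\left(6 \right)},5 \right)} \right)}\right)^{2} = \left(\frac{1}{144} + 1\right)^{2} = \left(\frac{145}{144}\right)^{2} = \frac{21025}{20736}$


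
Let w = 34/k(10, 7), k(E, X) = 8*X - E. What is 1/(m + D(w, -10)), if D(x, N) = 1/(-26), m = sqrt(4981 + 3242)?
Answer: 26/5558747 + 676*sqrt(8223)/5558747 ≈ 0.011032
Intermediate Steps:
m = sqrt(8223) ≈ 90.681
k(E, X) = -E + 8*X
w = 17/23 (w = 34/(-1*10 + 8*7) = 34/(-10 + 56) = 34/46 = 34*(1/46) = 17/23 ≈ 0.73913)
D(x, N) = -1/26
1/(m + D(w, -10)) = 1/(sqrt(8223) - 1/26) = 1/(-1/26 + sqrt(8223))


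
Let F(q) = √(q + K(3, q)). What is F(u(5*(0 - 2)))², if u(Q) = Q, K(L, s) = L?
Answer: -7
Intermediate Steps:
F(q) = √(3 + q) (F(q) = √(q + 3) = √(3 + q))
F(u(5*(0 - 2)))² = (√(3 + 5*(0 - 2)))² = (√(3 + 5*(-2)))² = (√(3 - 10))² = (√(-7))² = (I*√7)² = -7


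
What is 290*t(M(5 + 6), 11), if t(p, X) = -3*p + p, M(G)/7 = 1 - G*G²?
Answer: 5399800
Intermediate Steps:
M(G) = 7 - 7*G³ (M(G) = 7*(1 - G*G²) = 7*(1 - G³) = 7 - 7*G³)
t(p, X) = -2*p
290*t(M(5 + 6), 11) = 290*(-2*(7 - 7*(5 + 6)³)) = 290*(-2*(7 - 7*11³)) = 290*(-2*(7 - 7*1331)) = 290*(-2*(7 - 9317)) = 290*(-2*(-9310)) = 290*18620 = 5399800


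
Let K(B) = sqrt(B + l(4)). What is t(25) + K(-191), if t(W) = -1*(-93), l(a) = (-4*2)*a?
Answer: 93 + I*sqrt(223) ≈ 93.0 + 14.933*I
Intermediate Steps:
l(a) = -8*a
t(W) = 93
K(B) = sqrt(-32 + B) (K(B) = sqrt(B - 8*4) = sqrt(B - 32) = sqrt(-32 + B))
t(25) + K(-191) = 93 + sqrt(-32 - 191) = 93 + sqrt(-223) = 93 + I*sqrt(223)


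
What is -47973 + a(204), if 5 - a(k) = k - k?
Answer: -47968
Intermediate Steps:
a(k) = 5 (a(k) = 5 - (k - k) = 5 - 1*0 = 5 + 0 = 5)
-47973 + a(204) = -47973 + 5 = -47968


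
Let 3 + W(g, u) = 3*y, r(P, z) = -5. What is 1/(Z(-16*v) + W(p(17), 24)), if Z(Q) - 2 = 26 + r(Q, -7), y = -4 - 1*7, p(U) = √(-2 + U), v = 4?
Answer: -1/13 ≈ -0.076923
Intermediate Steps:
y = -11 (y = -4 - 7 = -11)
W(g, u) = -36 (W(g, u) = -3 + 3*(-11) = -3 - 33 = -36)
Z(Q) = 23 (Z(Q) = 2 + (26 - 5) = 2 + 21 = 23)
1/(Z(-16*v) + W(p(17), 24)) = 1/(23 - 36) = 1/(-13) = -1/13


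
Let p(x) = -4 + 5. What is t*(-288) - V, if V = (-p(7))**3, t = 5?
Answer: -1439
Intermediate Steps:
p(x) = 1
V = -1 (V = (-1*1)**3 = (-1)**3 = -1)
t*(-288) - V = 5*(-288) - 1*(-1) = -1440 + 1 = -1439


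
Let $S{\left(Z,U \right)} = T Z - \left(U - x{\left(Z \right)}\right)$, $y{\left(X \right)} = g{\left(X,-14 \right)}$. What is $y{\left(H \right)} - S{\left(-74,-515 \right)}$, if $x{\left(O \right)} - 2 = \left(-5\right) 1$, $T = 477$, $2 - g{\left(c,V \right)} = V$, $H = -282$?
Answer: $34802$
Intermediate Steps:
$g{\left(c,V \right)} = 2 - V$
$y{\left(X \right)} = 16$ ($y{\left(X \right)} = 2 - -14 = 2 + 14 = 16$)
$x{\left(O \right)} = -3$ ($x{\left(O \right)} = 2 - 5 = -3$)
$S{\left(Z,U \right)} = -3 - U + 477 Z$ ($S{\left(Z,U \right)} = 477 Z - \left(3 + U\right) = -3 - U + 477 Z$)
$y{\left(H \right)} - S{\left(-74,-515 \right)} = 16 - \left(-3 - -515 + 477 \left(-74\right)\right) = 16 - \left(-3 + 515 - 35298\right) = 16 - -34786 = 16 + 34786 = 34802$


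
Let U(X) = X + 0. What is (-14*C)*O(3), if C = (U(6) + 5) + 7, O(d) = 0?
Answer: 0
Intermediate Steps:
U(X) = X
C = 18 (C = (6 + 5) + 7 = 11 + 7 = 18)
(-14*C)*O(3) = -14*18*0 = -252*0 = 0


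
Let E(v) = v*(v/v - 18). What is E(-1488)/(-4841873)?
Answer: -25296/4841873 ≈ -0.0052244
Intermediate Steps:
E(v) = -17*v (E(v) = v*(1 - 18) = v*(-17) = -17*v)
E(-1488)/(-4841873) = -17*(-1488)/(-4841873) = 25296*(-1/4841873) = -25296/4841873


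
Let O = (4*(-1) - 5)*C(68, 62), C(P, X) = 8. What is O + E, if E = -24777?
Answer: -24849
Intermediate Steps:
O = -72 (O = (4*(-1) - 5)*8 = (-4 - 5)*8 = -9*8 = -72)
O + E = -72 - 24777 = -24849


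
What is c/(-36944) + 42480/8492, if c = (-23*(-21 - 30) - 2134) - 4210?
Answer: 403323313/78432112 ≈ 5.1423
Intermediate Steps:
c = -5171 (c = (-23*(-51) - 2134) - 4210 = (1173 - 2134) - 4210 = -961 - 4210 = -5171)
c/(-36944) + 42480/8492 = -5171/(-36944) + 42480/8492 = -5171*(-1/36944) + 42480*(1/8492) = 5171/36944 + 10620/2123 = 403323313/78432112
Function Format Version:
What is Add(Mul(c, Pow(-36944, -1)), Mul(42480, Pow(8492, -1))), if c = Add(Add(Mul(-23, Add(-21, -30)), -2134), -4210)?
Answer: Rational(403323313, 78432112) ≈ 5.1423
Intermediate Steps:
c = -5171 (c = Add(Add(Mul(-23, -51), -2134), -4210) = Add(Add(1173, -2134), -4210) = Add(-961, -4210) = -5171)
Add(Mul(c, Pow(-36944, -1)), Mul(42480, Pow(8492, -1))) = Add(Mul(-5171, Pow(-36944, -1)), Mul(42480, Pow(8492, -1))) = Add(Mul(-5171, Rational(-1, 36944)), Mul(42480, Rational(1, 8492))) = Add(Rational(5171, 36944), Rational(10620, 2123)) = Rational(403323313, 78432112)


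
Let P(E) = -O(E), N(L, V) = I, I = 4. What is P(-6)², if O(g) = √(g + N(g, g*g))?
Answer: -2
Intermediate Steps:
N(L, V) = 4
O(g) = √(4 + g) (O(g) = √(g + 4) = √(4 + g))
P(E) = -√(4 + E)
P(-6)² = (-√(4 - 6))² = (-√(-2))² = (-I*√2)² = -2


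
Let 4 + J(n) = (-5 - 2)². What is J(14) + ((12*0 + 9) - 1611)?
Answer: -1557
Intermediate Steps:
J(n) = 45 (J(n) = -4 + (-5 - 2)² = -4 + (-7)² = -4 + 49 = 45)
J(14) + ((12*0 + 9) - 1611) = 45 + ((12*0 + 9) - 1611) = 45 + ((0 + 9) - 1611) = 45 + (9 - 1611) = 45 - 1602 = -1557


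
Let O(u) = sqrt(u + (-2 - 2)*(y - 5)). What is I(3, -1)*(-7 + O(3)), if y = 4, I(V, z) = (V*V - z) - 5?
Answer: -35 + 5*sqrt(7) ≈ -21.771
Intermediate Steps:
I(V, z) = -5 + V**2 - z (I(V, z) = (V**2 - z) - 5 = -5 + V**2 - z)
O(u) = sqrt(4 + u) (O(u) = sqrt(u + (-2 - 2)*(4 - 5)) = sqrt(u - 4*(-1)) = sqrt(u + 4) = sqrt(4 + u))
I(3, -1)*(-7 + O(3)) = (-5 + 3**2 - 1*(-1))*(-7 + sqrt(4 + 3)) = (-5 + 9 + 1)*(-7 + sqrt(7)) = 5*(-7 + sqrt(7)) = -35 + 5*sqrt(7)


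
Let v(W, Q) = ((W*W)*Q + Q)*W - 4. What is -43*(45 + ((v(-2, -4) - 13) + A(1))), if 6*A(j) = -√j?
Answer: -17501/6 ≈ -2916.8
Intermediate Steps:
v(W, Q) = -4 + W*(Q + Q*W²) (v(W, Q) = (W²*Q + Q)*W - 4 = (Q*W² + Q)*W - 4 = (Q + Q*W²)*W - 4 = W*(Q + Q*W²) - 4 = -4 + W*(Q + Q*W²))
A(j) = -√j/6 (A(j) = (-√j)/6 = -√j/6)
-43*(45 + ((v(-2, -4) - 13) + A(1))) = -43*(45 + (((-4 - 4*(-2) - 4*(-2)³) - 13) - √1/6)) = -43*(45 + (((-4 + 8 - 4*(-8)) - 13) - ⅙*1)) = -43*(45 + (((-4 + 8 + 32) - 13) - ⅙)) = -43*(45 + ((36 - 13) - ⅙)) = -43*(45 + (23 - ⅙)) = -43*(45 + 137/6) = -43*407/6 = -17501/6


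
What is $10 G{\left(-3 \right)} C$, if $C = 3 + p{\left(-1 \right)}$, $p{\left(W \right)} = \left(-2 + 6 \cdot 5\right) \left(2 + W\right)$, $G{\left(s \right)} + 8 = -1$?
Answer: $-2790$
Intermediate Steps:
$G{\left(s \right)} = -9$ ($G{\left(s \right)} = -8 - 1 = -9$)
$p{\left(W \right)} = 56 + 28 W$ ($p{\left(W \right)} = \left(-2 + 30\right) \left(2 + W\right) = 28 \left(2 + W\right) = 56 + 28 W$)
$C = 31$ ($C = 3 + \left(56 + 28 \left(-1\right)\right) = 3 + \left(56 - 28\right) = 3 + 28 = 31$)
$10 G{\left(-3 \right)} C = 10 \left(-9\right) 31 = \left(-90\right) 31 = -2790$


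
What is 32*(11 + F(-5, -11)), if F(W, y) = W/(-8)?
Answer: 372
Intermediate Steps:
F(W, y) = -W/8 (F(W, y) = W*(-1/8) = -W/8)
32*(11 + F(-5, -11)) = 32*(11 - 1/8*(-5)) = 32*(11 + 5/8) = 32*(93/8) = 372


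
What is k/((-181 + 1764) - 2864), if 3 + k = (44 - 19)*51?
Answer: -424/427 ≈ -0.99297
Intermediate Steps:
k = 1272 (k = -3 + (44 - 19)*51 = -3 + 25*51 = -3 + 1275 = 1272)
k/((-181 + 1764) - 2864) = 1272/((-181 + 1764) - 2864) = 1272/(1583 - 2864) = 1272/(-1281) = 1272*(-1/1281) = -424/427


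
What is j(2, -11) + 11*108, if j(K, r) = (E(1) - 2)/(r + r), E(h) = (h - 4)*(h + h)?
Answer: 13072/11 ≈ 1188.4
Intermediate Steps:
E(h) = 2*h*(-4 + h) (E(h) = (-4 + h)*(2*h) = 2*h*(-4 + h))
j(K, r) = -4/r (j(K, r) = (2*1*(-4 + 1) - 2)/(r + r) = (2*1*(-3) - 2)/((2*r)) = (-6 - 2)*(1/(2*r)) = -4/r)
j(2, -11) + 11*108 = -4/(-11) + 11*108 = -4*(-1/11) + 1188 = 4/11 + 1188 = 13072/11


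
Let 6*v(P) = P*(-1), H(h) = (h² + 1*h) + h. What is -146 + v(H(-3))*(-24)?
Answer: -134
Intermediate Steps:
H(h) = h² + 2*h (H(h) = (h² + h) + h = (h + h²) + h = h² + 2*h)
v(P) = -P/6 (v(P) = (P*(-1))/6 = (-P)/6 = -P/6)
-146 + v(H(-3))*(-24) = -146 - (-1)*(2 - 3)/2*(-24) = -146 - (-1)*(-1)/2*(-24) = -146 - ⅙*3*(-24) = -146 - ½*(-24) = -146 + 12 = -134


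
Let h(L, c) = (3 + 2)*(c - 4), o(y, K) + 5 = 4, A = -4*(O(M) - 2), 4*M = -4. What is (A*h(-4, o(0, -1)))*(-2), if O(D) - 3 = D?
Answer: 0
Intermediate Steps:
M = -1 (M = (1/4)*(-4) = -1)
O(D) = 3 + D
A = 0 (A = -4*((3 - 1) - 2) = -4*(2 - 2) = -4*0 = 0)
o(y, K) = -1 (o(y, K) = -5 + 4 = -1)
h(L, c) = -20 + 5*c (h(L, c) = 5*(-4 + c) = -20 + 5*c)
(A*h(-4, o(0, -1)))*(-2) = (0*(-20 + 5*(-1)))*(-2) = (0*(-20 - 5))*(-2) = (0*(-25))*(-2) = 0*(-2) = 0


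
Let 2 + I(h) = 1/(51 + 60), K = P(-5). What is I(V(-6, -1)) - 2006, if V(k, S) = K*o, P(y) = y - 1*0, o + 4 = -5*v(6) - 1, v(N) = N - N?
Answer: -222887/111 ≈ -2008.0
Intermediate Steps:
v(N) = 0
o = -5 (o = -4 + (-5*0 - 1) = -4 + (0 - 1) = -4 - 1 = -5)
P(y) = y (P(y) = y + 0 = y)
K = -5
V(k, S) = 25 (V(k, S) = -5*(-5) = 25)
I(h) = -221/111 (I(h) = -2 + 1/(51 + 60) = -2 + 1/111 = -221/111)
I(V(-6, -1)) - 2006 = -221/111 - 2006 = -222887/111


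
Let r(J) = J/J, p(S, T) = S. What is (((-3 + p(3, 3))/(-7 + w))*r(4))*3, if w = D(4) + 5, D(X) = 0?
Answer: 0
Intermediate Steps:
r(J) = 1
w = 5 (w = 0 + 5 = 5)
(((-3 + p(3, 3))/(-7 + w))*r(4))*3 = (((-3 + 3)/(-7 + 5))*1)*3 = ((0/(-2))*1)*3 = ((0*(-1/2))*1)*3 = (0*1)*3 = 0*3 = 0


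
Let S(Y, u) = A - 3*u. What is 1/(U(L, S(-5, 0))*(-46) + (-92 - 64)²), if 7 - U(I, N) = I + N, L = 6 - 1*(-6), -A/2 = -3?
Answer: 1/24842 ≈ 4.0254e-5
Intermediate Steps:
A = 6 (A = -2*(-3) = 6)
S(Y, u) = 6 - 3*u
L = 12 (L = 6 + 6 = 12)
U(I, N) = 7 - I - N (U(I, N) = 7 - (I + N) = 7 + (-I - N) = 7 - I - N)
1/(U(L, S(-5, 0))*(-46) + (-92 - 64)²) = 1/((7 - 1*12 - (6 - 3*0))*(-46) + (-92 - 64)²) = 1/((7 - 12 - (6 + 0))*(-46) + (-156)²) = 1/((7 - 12 - 1*6)*(-46) + 24336) = 1/((7 - 12 - 6)*(-46) + 24336) = 1/(-11*(-46) + 24336) = 1/(506 + 24336) = 1/24842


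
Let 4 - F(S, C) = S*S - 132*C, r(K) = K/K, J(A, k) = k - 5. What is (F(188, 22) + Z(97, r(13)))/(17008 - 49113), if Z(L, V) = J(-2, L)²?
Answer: 23972/32105 ≈ 0.74667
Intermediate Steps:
J(A, k) = -5 + k
r(K) = 1
Z(L, V) = (-5 + L)²
F(S, C) = 4 - S² + 132*C (F(S, C) = 4 - (S*S - 132*C) = 4 - (S² - 132*C) = 4 + (-S² + 132*C) = 4 - S² + 132*C)
(F(188, 22) + Z(97, r(13)))/(17008 - 49113) = ((4 - 1*188² + 132*22) + (-5 + 97)²)/(17008 - 49113) = ((4 - 1*35344 + 2904) + 92²)/(-32105) = ((4 - 35344 + 2904) + 8464)*(-1/32105) = (-32436 + 8464)*(-1/32105) = -23972*(-1/32105) = 23972/32105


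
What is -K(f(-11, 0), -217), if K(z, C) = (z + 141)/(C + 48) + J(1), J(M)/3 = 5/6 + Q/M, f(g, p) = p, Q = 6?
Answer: -6647/338 ≈ -19.666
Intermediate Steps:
J(M) = 5/2 + 18/M (J(M) = 3*(5/6 + 6/M) = 3*(5*(⅙) + 6/M) = 3*(⅚ + 6/M) = 5/2 + 18/M)
K(z, C) = 41/2 + (141 + z)/(48 + C) (K(z, C) = (z + 141)/(C + 48) + (5/2 + 18/1) = (141 + z)/(48 + C) + (5/2 + 18*1) = (141 + z)/(48 + C) + (5/2 + 18) = (141 + z)/(48 + C) + 41/2 = 41/2 + (141 + z)/(48 + C))
-K(f(-11, 0), -217) = -(1125 + 0 + (41/2)*(-217))/(48 - 217) = -(1125 + 0 - 8897/2)/(-169) = -(-1)*(-6647)/(169*2) = -1*6647/338 = -6647/338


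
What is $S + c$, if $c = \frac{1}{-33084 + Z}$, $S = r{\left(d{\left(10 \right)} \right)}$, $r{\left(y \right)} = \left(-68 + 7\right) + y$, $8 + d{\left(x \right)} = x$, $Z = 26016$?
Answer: $- \frac{417013}{7068} \approx -59.0$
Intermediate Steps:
$d{\left(x \right)} = -8 + x$
$r{\left(y \right)} = -61 + y$
$S = -59$ ($S = -61 + \left(-8 + 10\right) = -61 + 2 = -59$)
$c = - \frac{1}{7068}$ ($c = \frac{1}{-33084 + 26016} = \frac{1}{-7068} = - \frac{1}{7068} \approx -0.00014148$)
$S + c = -59 - \frac{1}{7068} = - \frac{417013}{7068}$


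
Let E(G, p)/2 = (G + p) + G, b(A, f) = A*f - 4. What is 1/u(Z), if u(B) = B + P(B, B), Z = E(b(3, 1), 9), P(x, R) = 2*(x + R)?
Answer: 1/70 ≈ 0.014286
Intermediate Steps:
P(x, R) = 2*R + 2*x (P(x, R) = 2*(R + x) = 2*R + 2*x)
b(A, f) = -4 + A*f
E(G, p) = 2*p + 4*G (E(G, p) = 2*((G + p) + G) = 2*(p + 2*G) = 2*p + 4*G)
Z = 14 (Z = 2*9 + 4*(-4 + 3*1) = 18 + 4*(-4 + 3) = 18 + 4*(-1) = 18 - 4 = 14)
u(B) = 5*B (u(B) = B + (2*B + 2*B) = B + 4*B = 5*B)
1/u(Z) = 1/(5*14) = 1/70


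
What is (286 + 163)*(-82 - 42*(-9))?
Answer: 132904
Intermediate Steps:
(286 + 163)*(-82 - 42*(-9)) = 449*(-82 + 378) = 449*296 = 132904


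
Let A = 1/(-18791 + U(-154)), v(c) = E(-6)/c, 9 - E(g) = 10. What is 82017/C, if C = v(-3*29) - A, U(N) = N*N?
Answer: 35142234075/4838 ≈ 7.2638e+6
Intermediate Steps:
U(N) = N**2
E(g) = -1 (E(g) = 9 - 1*10 = 9 - 10 = -1)
v(c) = -1/c
A = 1/4925 (A = 1/(-18791 + (-154)**2) = 1/(-18791 + 23716) = 1/4925 ≈ 0.00020305)
C = 4838/428475 (C = -1/((-3*29)) - 1*1/4925 = -1/(-87) - 1/4925 = -1*(-1/87) - 1/4925 = 1/87 - 1/4925 = 4838/428475 ≈ 0.011291)
82017/C = 82017/(4838/428475) = 82017*(428475/4838) = 35142234075/4838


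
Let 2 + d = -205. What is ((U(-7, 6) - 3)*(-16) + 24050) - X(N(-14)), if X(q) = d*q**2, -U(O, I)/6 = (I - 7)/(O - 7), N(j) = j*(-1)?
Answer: 452738/7 ≈ 64677.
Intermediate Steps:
d = -207 (d = -2 - 205 = -207)
N(j) = -j
U(O, I) = -6*(-7 + I)/(-7 + O) (U(O, I) = -6*(I - 7)/(O - 7) = -6*(-7 + I)/(-7 + O))
X(q) = -207*q**2
((U(-7, 6) - 3)*(-16) + 24050) - X(N(-14)) = ((6*(7 - 1*6)/(-7 - 7) - 3)*(-16) + 24050) - (-207)*(-1*(-14))**2 = ((6*(7 - 6)/(-14) - 3)*(-16) + 24050) - (-207)*14**2 = ((6*(-1/14)*1 - 3)*(-16) + 24050) - (-207)*196 = ((-3/7 - 3)*(-16) + 24050) - 1*(-40572) = (-24/7*(-16) + 24050) + 40572 = (384/7 + 24050) + 40572 = 168734/7 + 40572 = 452738/7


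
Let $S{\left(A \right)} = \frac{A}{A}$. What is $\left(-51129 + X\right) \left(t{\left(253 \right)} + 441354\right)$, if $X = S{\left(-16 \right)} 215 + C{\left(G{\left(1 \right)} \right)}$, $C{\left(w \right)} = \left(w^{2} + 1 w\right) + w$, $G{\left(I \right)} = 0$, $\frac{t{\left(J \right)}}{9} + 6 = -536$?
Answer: $-22222739064$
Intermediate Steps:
$t{\left(J \right)} = -4878$ ($t{\left(J \right)} = -54 + 9 \left(-536\right) = -54 - 4824 = -4878$)
$S{\left(A \right)} = 1$
$C{\left(w \right)} = w^{2} + 2 w$ ($C{\left(w \right)} = \left(w^{2} + w\right) + w = \left(w + w^{2}\right) + w = w^{2} + 2 w$)
$X = 215$ ($X = 1 \cdot 215 + 0 \left(2 + 0\right) = 215 + 0 \cdot 2 = 215 + 0 = 215$)
$\left(-51129 + X\right) \left(t{\left(253 \right)} + 441354\right) = \left(-51129 + 215\right) \left(-4878 + 441354\right) = \left(-50914\right) 436476 = -22222739064$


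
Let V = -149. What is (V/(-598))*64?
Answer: 4768/299 ≈ 15.946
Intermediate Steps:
(V/(-598))*64 = -149/(-598)*64 = -149*(-1/598)*64 = (149/598)*64 = 4768/299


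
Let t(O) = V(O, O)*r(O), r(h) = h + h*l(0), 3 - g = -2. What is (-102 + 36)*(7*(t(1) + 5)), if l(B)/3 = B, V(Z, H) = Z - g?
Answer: -462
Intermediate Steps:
g = 5 (g = 3 - 1*(-2) = 3 + 2 = 5)
V(Z, H) = -5 + Z (V(Z, H) = Z - 1*5 = Z - 5 = -5 + Z)
l(B) = 3*B
r(h) = h (r(h) = h + h*(3*0) = h + h*0 = h + 0 = h)
t(O) = O*(-5 + O) (t(O) = (-5 + O)*O = O*(-5 + O))
(-102 + 36)*(7*(t(1) + 5)) = (-102 + 36)*(7*(1*(-5 + 1) + 5)) = -462*(1*(-4) + 5) = -462*(-4 + 5) = -462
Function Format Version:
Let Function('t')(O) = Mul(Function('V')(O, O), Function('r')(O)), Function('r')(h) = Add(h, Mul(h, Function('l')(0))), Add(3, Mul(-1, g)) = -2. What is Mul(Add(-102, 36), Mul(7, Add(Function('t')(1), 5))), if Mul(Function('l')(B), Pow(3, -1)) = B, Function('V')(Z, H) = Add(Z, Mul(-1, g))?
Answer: -462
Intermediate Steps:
g = 5 (g = Add(3, Mul(-1, -2)) = Add(3, 2) = 5)
Function('V')(Z, H) = Add(-5, Z) (Function('V')(Z, H) = Add(Z, Mul(-1, 5)) = Add(Z, -5) = Add(-5, Z))
Function('l')(B) = Mul(3, B)
Function('r')(h) = h (Function('r')(h) = Add(h, Mul(h, Mul(3, 0))) = Add(h, Mul(h, 0)) = Add(h, 0) = h)
Function('t')(O) = Mul(O, Add(-5, O)) (Function('t')(O) = Mul(Add(-5, O), O) = Mul(O, Add(-5, O)))
Mul(Add(-102, 36), Mul(7, Add(Function('t')(1), 5))) = Mul(Add(-102, 36), Mul(7, Add(Mul(1, Add(-5, 1)), 5))) = Mul(-66, Mul(7, Add(Mul(1, -4), 5))) = Mul(-66, Mul(7, Add(-4, 5))) = Mul(-66, Mul(7, 1)) = Mul(-66, 7) = -462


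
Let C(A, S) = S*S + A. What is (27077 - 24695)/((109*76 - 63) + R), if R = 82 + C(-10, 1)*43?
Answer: 1191/3958 ≈ 0.30091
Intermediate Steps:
C(A, S) = A + S² (C(A, S) = S² + A = A + S²)
R = -305 (R = 82 + (-10 + 1²)*43 = 82 + (-10 + 1)*43 = 82 - 9*43 = 82 - 387 = -305)
(27077 - 24695)/((109*76 - 63) + R) = (27077 - 24695)/((109*76 - 63) - 305) = 2382/((8284 - 63) - 305) = 2382/(8221 - 305) = 2382/7916 = 2382*(1/7916) = 1191/3958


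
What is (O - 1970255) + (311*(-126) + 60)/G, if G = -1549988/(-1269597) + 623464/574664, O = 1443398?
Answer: -114357737837384211/210283791005 ≈ -5.4383e+5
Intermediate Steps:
G = 210283791005/91198961301 (G = -1549988*(-1/1269597) + 623464*(1/574664) = 1549988/1269597 + 77933/71833 = 210283791005/91198961301 ≈ 2.3058)
(O - 1970255) + (311*(-126) + 60)/G = (1443398 - 1970255) + (311*(-126) + 60)/(210283791005/91198961301) = -526857 + (-39186 + 60)*(91198961301/210283791005) = -526857 - 39126*91198961301/210283791005 = -526857 - 3568250559862926/210283791005 = -114357737837384211/210283791005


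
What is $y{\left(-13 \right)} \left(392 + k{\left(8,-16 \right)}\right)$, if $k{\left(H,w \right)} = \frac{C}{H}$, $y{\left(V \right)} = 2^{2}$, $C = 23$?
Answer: $\frac{3159}{2} \approx 1579.5$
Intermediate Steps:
$y{\left(V \right)} = 4$
$k{\left(H,w \right)} = \frac{23}{H}$
$y{\left(-13 \right)} \left(392 + k{\left(8,-16 \right)}\right) = 4 \left(392 + \frac{23}{8}\right) = 4 \cdot \frac{3159}{8} = \frac{3159}{2}$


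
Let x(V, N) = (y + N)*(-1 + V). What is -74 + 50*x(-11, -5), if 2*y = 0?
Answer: 2926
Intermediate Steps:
y = 0 (y = (½)*0 = 0)
x(V, N) = N*(-1 + V) (x(V, N) = (0 + N)*(-1 + V) = N*(-1 + V))
-74 + 50*x(-11, -5) = -74 + 50*(-5*(-1 - 11)) = -74 + 50*(-5*(-12)) = -74 + 50*60 = -74 + 3000 = 2926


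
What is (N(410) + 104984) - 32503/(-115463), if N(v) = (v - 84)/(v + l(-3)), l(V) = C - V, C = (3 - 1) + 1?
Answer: 2521353240229/24016304 ≈ 1.0499e+5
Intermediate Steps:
C = 3 (C = 2 + 1 = 3)
l(V) = 3 - V
N(v) = (-84 + v)/(6 + v) (N(v) = (v - 84)/(v + (3 - 1*(-3))) = (-84 + v)/(v + (3 + 3)) = (-84 + v)/(v + 6) = (-84 + v)/(6 + v))
(N(410) + 104984) - 32503/(-115463) = ((-84 + 410)/(6 + 410) + 104984) - 32503/(-115463) = (326/416 + 104984) - 32503*(-1/115463) = ((1/416)*326 + 104984) + 32503/115463 = (163/208 + 104984) + 32503/115463 = 21836835/208 + 32503/115463 = 2521353240229/24016304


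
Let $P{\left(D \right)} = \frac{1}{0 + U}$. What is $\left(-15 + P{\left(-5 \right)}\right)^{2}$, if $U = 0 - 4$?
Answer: $\frac{3721}{16} \approx 232.56$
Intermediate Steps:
$U = -4$ ($U = 0 - 4 = -4$)
$P{\left(D \right)} = - \frac{1}{4}$ ($P{\left(D \right)} = \frac{1}{0 - 4} = \frac{1}{-4} = - \frac{1}{4}$)
$\left(-15 + P{\left(-5 \right)}\right)^{2} = \left(-15 - \frac{1}{4}\right)^{2} = \left(- \frac{61}{4}\right)^{2} = \frac{3721}{16}$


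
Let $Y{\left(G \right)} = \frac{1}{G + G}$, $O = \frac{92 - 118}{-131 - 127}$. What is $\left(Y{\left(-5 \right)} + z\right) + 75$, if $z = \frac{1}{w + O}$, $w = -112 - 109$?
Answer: $\frac{10671107}{142480} \approx 74.896$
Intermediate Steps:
$w = -221$ ($w = -112 - 109 = -221$)
$O = \frac{13}{129}$ ($O = - \frac{26}{-258} = \left(-26\right) \left(- \frac{1}{258}\right) = \frac{13}{129} \approx 0.10078$)
$Y{\left(G \right)} = \frac{1}{2 G}$
$z = - \frac{129}{28496}$ ($z = \frac{1}{-221 + \frac{13}{129}} = \frac{1}{- \frac{28496}{129}} = - \frac{129}{28496} \approx -0.004527$)
$\left(Y{\left(-5 \right)} + z\right) + 75 = \left(\frac{1}{2 \left(-5\right)} - \frac{129}{28496}\right) + 75 = \left(\frac{1}{2} \left(- \frac{1}{5}\right) - \frac{129}{28496}\right) + 75 = \left(- \frac{1}{10} - \frac{129}{28496}\right) + 75 = - \frac{14893}{142480} + 75 = \frac{10671107}{142480}$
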